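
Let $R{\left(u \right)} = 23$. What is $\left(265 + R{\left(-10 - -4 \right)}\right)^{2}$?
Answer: $82944$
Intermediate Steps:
$\left(265 + R{\left(-10 - -4 \right)}\right)^{2} = \left(265 + 23\right)^{2} = 288^{2} = 82944$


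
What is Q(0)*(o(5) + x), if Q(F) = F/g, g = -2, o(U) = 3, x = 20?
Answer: 0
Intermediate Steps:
Q(F) = -F/2 (Q(F) = F/(-2) = F*(-½) = -F/2)
Q(0)*(o(5) + x) = (-½*0)*(3 + 20) = 0*23 = 0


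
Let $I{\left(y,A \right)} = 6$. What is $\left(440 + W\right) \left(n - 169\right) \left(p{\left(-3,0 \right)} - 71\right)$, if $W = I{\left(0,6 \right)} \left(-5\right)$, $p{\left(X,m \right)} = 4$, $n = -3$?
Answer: $4724840$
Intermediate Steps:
$W = -30$ ($W = 6 \left(-5\right) = -30$)
$\left(440 + W\right) \left(n - 169\right) \left(p{\left(-3,0 \right)} - 71\right) = \left(440 - 30\right) \left(-3 - 169\right) \left(4 - 71\right) = 410 \left(\left(-172\right) \left(-67\right)\right) = 410 \cdot 11524 = 4724840$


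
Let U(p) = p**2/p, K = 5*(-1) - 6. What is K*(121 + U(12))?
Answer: -1463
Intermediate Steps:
K = -11 (K = -5 - 6 = -11)
U(p) = p
K*(121 + U(12)) = -11*(121 + 12) = -11*133 = -1463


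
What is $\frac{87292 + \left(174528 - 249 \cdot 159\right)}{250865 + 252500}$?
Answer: $\frac{222229}{503365} \approx 0.44149$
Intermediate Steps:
$\frac{87292 + \left(174528 - 249 \cdot 159\right)}{250865 + 252500} = \frac{87292 + \left(174528 - 39591\right)}{503365} = \left(87292 + \left(174528 - 39591\right)\right) \frac{1}{503365} = \left(87292 + 134937\right) \frac{1}{503365} = 222229 \cdot \frac{1}{503365} = \frac{222229}{503365}$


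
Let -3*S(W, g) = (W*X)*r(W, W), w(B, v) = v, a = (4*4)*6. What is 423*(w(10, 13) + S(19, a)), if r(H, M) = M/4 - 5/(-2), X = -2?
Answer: 88689/2 ≈ 44345.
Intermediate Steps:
a = 96 (a = 16*6 = 96)
r(H, M) = 5/2 + M/4 (r(H, M) = M*(¼) - 5*(-½) = M/4 + 5/2 = 5/2 + M/4)
S(W, g) = 2*W*(5/2 + W/4)/3 (S(W, g) = -W*(-2)*(5/2 + W/4)/3 = -(-2*W)*(5/2 + W/4)/3 = -(-2)*W*(5/2 + W/4)/3 = 2*W*(5/2 + W/4)/3)
423*(w(10, 13) + S(19, a)) = 423*(13 + (⅙)*19*(10 + 19)) = 423*(13 + (⅙)*19*29) = 423*(13 + 551/6) = 423*(629/6) = 88689/2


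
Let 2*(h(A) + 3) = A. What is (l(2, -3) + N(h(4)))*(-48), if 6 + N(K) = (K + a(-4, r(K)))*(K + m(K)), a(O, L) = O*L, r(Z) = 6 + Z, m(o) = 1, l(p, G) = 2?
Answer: 192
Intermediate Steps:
h(A) = -3 + A/2
a(O, L) = L*O
N(K) = -6 + (1 + K)*(-24 - 3*K) (N(K) = -6 + (K + (6 + K)*(-4))*(K + 1) = -6 + (K + (-24 - 4*K))*(1 + K) = -6 + (-24 - 3*K)*(1 + K) = -6 + (1 + K)*(-24 - 3*K))
(l(2, -3) + N(h(4)))*(-48) = (2 + (-30 - 27*(-3 + (1/2)*4) - 3*(-3 + (1/2)*4)**2))*(-48) = (2 + (-30 - 27*(-3 + 2) - 3*(-3 + 2)**2))*(-48) = (2 + (-30 - 27*(-1) - 3*(-1)**2))*(-48) = (2 + (-30 + 27 - 3*1))*(-48) = (2 + (-30 + 27 - 3))*(-48) = (2 - 6)*(-48) = -4*(-48) = 192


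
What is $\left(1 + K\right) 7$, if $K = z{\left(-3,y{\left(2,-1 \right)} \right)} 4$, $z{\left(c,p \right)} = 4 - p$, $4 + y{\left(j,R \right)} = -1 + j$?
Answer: $203$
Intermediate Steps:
$y{\left(j,R \right)} = -5 + j$ ($y{\left(j,R \right)} = -4 + \left(-1 + j\right) = -5 + j$)
$K = 28$ ($K = \left(4 - \left(-5 + 2\right)\right) 4 = \left(4 - -3\right) 4 = \left(4 + 3\right) 4 = 7 \cdot 4 = 28$)
$\left(1 + K\right) 7 = \left(1 + 28\right) 7 = 29 \cdot 7 = 203$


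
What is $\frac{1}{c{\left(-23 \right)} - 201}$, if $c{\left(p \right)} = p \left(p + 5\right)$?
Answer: $\frac{1}{213} \approx 0.0046948$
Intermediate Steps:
$c{\left(p \right)} = p \left(5 + p\right)$
$\frac{1}{c{\left(-23 \right)} - 201} = \frac{1}{- 23 \left(5 - 23\right) - 201} = \frac{1}{\left(-23\right) \left(-18\right) - 201} = \frac{1}{414 - 201} = \frac{1}{213}$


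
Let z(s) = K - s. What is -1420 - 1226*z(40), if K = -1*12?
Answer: 62332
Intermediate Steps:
K = -12
z(s) = -12 - s
-1420 - 1226*z(40) = -1420 - 1226*(-12 - 1*40) = -1420 - 1226*(-12 - 40) = -1420 - 1226*(-52) = -1420 + 63752 = 62332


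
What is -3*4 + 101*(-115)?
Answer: -11627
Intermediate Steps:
-3*4 + 101*(-115) = -12 - 11615 = -11627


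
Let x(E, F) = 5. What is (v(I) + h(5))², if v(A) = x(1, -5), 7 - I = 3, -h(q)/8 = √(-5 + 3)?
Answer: (5 - 8*I*√2)² ≈ -103.0 - 113.14*I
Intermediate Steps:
h(q) = -8*I*√2 (h(q) = -8*√(-5 + 3) = -8*I*√2)
I = 4 (I = 7 - 1*3 = 7 - 3 = 4)
v(A) = 5
(v(I) + h(5))² = (5 - 8*I*√2)²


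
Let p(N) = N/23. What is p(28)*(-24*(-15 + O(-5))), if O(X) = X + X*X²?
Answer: 97440/23 ≈ 4236.5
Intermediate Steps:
p(N) = N/23 (p(N) = N*(1/23) = N/23)
O(X) = X + X³
p(28)*(-24*(-15 + O(-5))) = ((1/23)*28)*(-24*(-15 + (-5 + (-5)³))) = 28*(-24*(-15 + (-5 - 125)))/23 = 28*(-24*(-15 - 130))/23 = 28*(-24*(-145))/23 = (28/23)*3480 = 97440/23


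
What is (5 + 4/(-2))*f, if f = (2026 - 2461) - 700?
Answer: -3405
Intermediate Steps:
f = -1135 (f = -435 - 700 = -1135)
(5 + 4/(-2))*f = (5 + 4/(-2))*(-1135) = (5 + 4*(-1/2))*(-1135) = (5 - 2)*(-1135) = 3*(-1135) = -3405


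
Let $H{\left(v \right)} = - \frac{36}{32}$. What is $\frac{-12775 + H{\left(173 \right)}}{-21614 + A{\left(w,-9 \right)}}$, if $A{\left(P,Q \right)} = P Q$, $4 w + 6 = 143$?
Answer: $\frac{102209}{175378} \approx 0.58279$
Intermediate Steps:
$w = \frac{137}{4}$ ($w = - \frac{3}{2} + \frac{1}{4} \cdot 143 = - \frac{3}{2} + \frac{143}{4} = \frac{137}{4} \approx 34.25$)
$H{\left(v \right)} = - \frac{9}{8}$ ($H{\left(v \right)} = \left(-36\right) \frac{1}{32} = - \frac{9}{8}$)
$\frac{-12775 + H{\left(173 \right)}}{-21614 + A{\left(w,-9 \right)}} = \frac{-12775 - \frac{9}{8}}{-21614 + \frac{137}{4} \left(-9\right)} = - \frac{102209}{8 \left(-21614 - \frac{1233}{4}\right)} = - \frac{102209}{8 \left(- \frac{87689}{4}\right)} = \left(- \frac{102209}{8}\right) \left(- \frac{4}{87689}\right) = \frac{102209}{175378}$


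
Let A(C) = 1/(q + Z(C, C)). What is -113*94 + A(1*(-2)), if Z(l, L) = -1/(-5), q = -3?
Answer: -148713/14 ≈ -10622.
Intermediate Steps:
Z(l, L) = ⅕ (Z(l, L) = -1*(-⅕) = ⅕)
A(C) = -5/14 (A(C) = 1/(-3 + ⅕) = 1/(-14/5) = -5/14)
-113*94 + A(1*(-2)) = -113*94 - 5/14 = -10622 - 5/14 = -148713/14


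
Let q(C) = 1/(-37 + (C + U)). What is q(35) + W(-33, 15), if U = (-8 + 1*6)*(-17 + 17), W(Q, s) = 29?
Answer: 57/2 ≈ 28.500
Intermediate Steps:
U = 0 (U = (-8 + 6)*0 = -2*0 = 0)
q(C) = 1/(-37 + C) (q(C) = 1/(-37 + (C + 0)) = 1/(-37 + C))
q(35) + W(-33, 15) = 1/(-37 + 35) + 29 = 1/(-2) + 29 = -½ + 29 = 57/2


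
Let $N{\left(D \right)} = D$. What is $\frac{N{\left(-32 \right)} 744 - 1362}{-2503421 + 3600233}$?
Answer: $- \frac{4195}{182802} \approx -0.022948$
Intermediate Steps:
$\frac{N{\left(-32 \right)} 744 - 1362}{-2503421 + 3600233} = \frac{\left(-32\right) 744 - 1362}{-2503421 + 3600233} = \frac{-23808 - 1362}{1096812} = \left(-25170\right) \frac{1}{1096812} = - \frac{4195}{182802}$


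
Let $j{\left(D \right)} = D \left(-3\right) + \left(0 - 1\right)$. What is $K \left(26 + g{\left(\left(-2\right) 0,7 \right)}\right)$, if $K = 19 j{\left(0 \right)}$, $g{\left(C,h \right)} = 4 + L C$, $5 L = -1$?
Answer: $-570$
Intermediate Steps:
$L = - \frac{1}{5}$ ($L = \frac{1}{5} \left(-1\right) = - \frac{1}{5} \approx -0.2$)
$j{\left(D \right)} = -1 - 3 D$ ($j{\left(D \right)} = - 3 D - 1 = -1 - 3 D$)
$g{\left(C,h \right)} = 4 - \frac{C}{5}$
$K = -19$ ($K = 19 \left(-1 - 0\right) = 19 \left(-1 + 0\right) = 19 \left(-1\right) = -19$)
$K \left(26 + g{\left(\left(-2\right) 0,7 \right)}\right) = - 19 \left(26 + \left(4 - \frac{\left(-2\right) 0}{5}\right)\right) = - 19 \left(26 + \left(4 - 0\right)\right) = - 19 \left(26 + \left(4 + 0\right)\right) = - 19 \left(26 + 4\right) = \left(-19\right) 30 = -570$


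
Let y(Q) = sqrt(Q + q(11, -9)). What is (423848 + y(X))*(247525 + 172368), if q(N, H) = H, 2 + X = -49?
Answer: 177970808264 + 839786*I*sqrt(15) ≈ 1.7797e+11 + 3.2525e+6*I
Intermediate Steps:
X = -51 (X = -2 - 49 = -51)
y(Q) = sqrt(-9 + Q) (y(Q) = sqrt(Q - 9) = sqrt(-9 + Q))
(423848 + y(X))*(247525 + 172368) = (423848 + sqrt(-9 - 51))*(247525 + 172368) = (423848 + sqrt(-60))*419893 = (423848 + 2*I*sqrt(15))*419893 = 177970808264 + 839786*I*sqrt(15)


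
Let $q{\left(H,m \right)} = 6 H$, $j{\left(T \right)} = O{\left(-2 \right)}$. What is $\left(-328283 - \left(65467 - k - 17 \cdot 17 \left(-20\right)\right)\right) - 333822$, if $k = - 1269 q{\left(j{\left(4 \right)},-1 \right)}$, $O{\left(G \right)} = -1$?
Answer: $-725738$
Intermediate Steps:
$j{\left(T \right)} = -1$
$k = 7614$ ($k = - 1269 \cdot 6 \left(-1\right) = \left(-1269\right) \left(-6\right) = 7614$)
$\left(-328283 - \left(65467 - k - 17 \cdot 17 \left(-20\right)\right)\right) - 333822 = \left(-328283 - \left(57853 - 17 \cdot 17 \left(-20\right)\right)\right) - 333822 = \left(-328283 + \left(\left(289 \left(-20\right) + 7614\right) - 65467\right)\right) - 333822 = \left(-328283 + \left(\left(-5780 + 7614\right) - 65467\right)\right) - 333822 = \left(-328283 + \left(1834 - 65467\right)\right) - 333822 = \left(-328283 - 63633\right) - 333822 = -391916 - 333822 = -725738$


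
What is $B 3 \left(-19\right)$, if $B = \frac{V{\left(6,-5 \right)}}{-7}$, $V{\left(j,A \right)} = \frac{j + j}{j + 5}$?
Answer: $\frac{684}{77} \approx 8.8831$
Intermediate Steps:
$V{\left(j,A \right)} = \frac{2 j}{5 + j}$
$B = - \frac{12}{77}$ ($B = \frac{2 \cdot 6 \frac{1}{5 + 6}}{-7} = 2 \cdot 6 \cdot \frac{1}{11} \left(- \frac{1}{7}\right) = \frac{12}{11} \left(- \frac{1}{7}\right) = - \frac{12}{77} \approx -0.15584$)
$B 3 \left(-19\right) = \left(- \frac{12}{77}\right) 3 \left(-19\right) = \left(- \frac{36}{77}\right) \left(-19\right) = \frac{684}{77}$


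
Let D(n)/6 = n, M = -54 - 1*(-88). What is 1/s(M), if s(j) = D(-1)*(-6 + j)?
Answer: -1/168 ≈ -0.0059524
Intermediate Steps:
M = 34 (M = -54 + 88 = 34)
D(n) = 6*n
s(j) = 36 - 6*j (s(j) = (6*(-1))*(-6 + j) = -6*(-6 + j) = 36 - 6*j)
1/s(M) = 1/(36 - 6*34) = 1/(36 - 204) = 1/(-168) = -1/168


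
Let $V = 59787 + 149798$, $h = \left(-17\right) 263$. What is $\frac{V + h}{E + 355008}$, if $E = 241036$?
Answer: $\frac{102557}{298022} \approx 0.34413$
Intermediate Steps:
$h = -4471$
$V = 209585$
$\frac{V + h}{E + 355008} = \frac{209585 - 4471}{241036 + 355008} = \frac{205114}{596044} = 205114 \cdot \frac{1}{596044} = \frac{102557}{298022}$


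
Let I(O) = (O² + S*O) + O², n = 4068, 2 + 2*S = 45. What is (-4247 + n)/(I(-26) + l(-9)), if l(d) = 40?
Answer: -179/833 ≈ -0.21489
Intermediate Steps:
S = 43/2 (S = -1 + (½)*45 = -1 + 45/2 = 43/2 ≈ 21.500)
I(O) = 2*O² + 43*O/2 (I(O) = (O² + 43*O/2) + O² = 2*O² + 43*O/2)
(-4247 + n)/(I(-26) + l(-9)) = (-4247 + 4068)/((½)*(-26)*(43 + 4*(-26)) + 40) = -179/((½)*(-26)*(43 - 104) + 40) = -179/((½)*(-26)*(-61) + 40) = -179/(793 + 40) = -179/833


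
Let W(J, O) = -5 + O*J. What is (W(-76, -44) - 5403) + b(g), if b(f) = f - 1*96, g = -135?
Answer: -2295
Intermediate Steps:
W(J, O) = -5 + J*O
b(f) = -96 + f (b(f) = f - 96 = -96 + f)
(W(-76, -44) - 5403) + b(g) = ((-5 - 76*(-44)) - 5403) + (-96 - 135) = ((-5 + 3344) - 5403) - 231 = (3339 - 5403) - 231 = -2064 - 231 = -2295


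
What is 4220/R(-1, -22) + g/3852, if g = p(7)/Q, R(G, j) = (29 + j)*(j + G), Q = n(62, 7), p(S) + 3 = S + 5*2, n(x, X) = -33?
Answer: -268215887/10232838 ≈ -26.211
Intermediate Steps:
p(S) = 7 + S (p(S) = -3 + (S + 5*2) = -3 + (S + 10) = -3 + (10 + S) = 7 + S)
Q = -33
R(G, j) = (29 + j)*(G + j)
g = -14/33 (g = (7 + 7)/(-33) = 14*(-1/33) = -14/33 ≈ -0.42424)
4220/R(-1, -22) + g/3852 = 4220/((-22)² + 29*(-1) + 29*(-22) - 1*(-22)) - 14/33/3852 = 4220/(484 - 29 - 638 + 22) - 14/33*1/3852 = 4220/(-161) - 7/63558 = 4220*(-1/161) - 7/63558 = -4220/161 - 7/63558 = -268215887/10232838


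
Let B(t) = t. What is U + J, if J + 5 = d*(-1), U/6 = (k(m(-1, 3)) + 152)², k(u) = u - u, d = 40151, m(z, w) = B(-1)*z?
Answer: 98468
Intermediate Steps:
m(z, w) = -z
k(u) = 0
U = 138624 (U = 6*(0 + 152)² = 6*152² = 6*23104 = 138624)
J = -40156 (J = -5 + 40151*(-1) = -5 - 40151 = -40156)
U + J = 138624 - 40156 = 98468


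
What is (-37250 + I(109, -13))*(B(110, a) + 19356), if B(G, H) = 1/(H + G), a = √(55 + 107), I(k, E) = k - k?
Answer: -4303716707750/5969 + 167625*√2/5969 ≈ -7.2101e+8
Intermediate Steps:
I(k, E) = 0
a = 9*√2 (a = √162 = 9*√2 ≈ 12.728)
B(G, H) = 1/(G + H)
(-37250 + I(109, -13))*(B(110, a) + 19356) = (-37250 + 0)*(1/(110 + 9*√2) + 19356) = -37250*(19356 + 1/(110 + 9*√2)) = -721011000 - 37250/(110 + 9*√2)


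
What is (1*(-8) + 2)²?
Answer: 36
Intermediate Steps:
(1*(-8) + 2)² = (-8 + 2)² = (-6)² = 36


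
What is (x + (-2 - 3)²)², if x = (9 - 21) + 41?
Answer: 2916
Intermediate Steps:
x = 29 (x = -12 + 41 = 29)
(x + (-2 - 3)²)² = (29 + (-2 - 3)²)² = (29 + (-5)²)² = (29 + 25)² = 54² = 2916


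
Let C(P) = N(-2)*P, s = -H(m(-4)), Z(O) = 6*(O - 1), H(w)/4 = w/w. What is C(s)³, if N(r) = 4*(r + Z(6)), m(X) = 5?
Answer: -89915392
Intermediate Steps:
H(w) = 4 (H(w) = 4*(w/w) = 4*1 = 4)
Z(O) = -6 + 6*O (Z(O) = 6*(-1 + O) = -6 + 6*O)
N(r) = 120 + 4*r (N(r) = 4*(r + (-6 + 6*6)) = 4*(r + (-6 + 36)) = 4*(r + 30) = 4*(30 + r) = 120 + 4*r)
s = -4 (s = -1*4 = -4)
C(P) = 112*P (C(P) = (120 + 4*(-2))*P = (120 - 8)*P = 112*P)
C(s)³ = (112*(-4))³ = (-448)³ = -89915392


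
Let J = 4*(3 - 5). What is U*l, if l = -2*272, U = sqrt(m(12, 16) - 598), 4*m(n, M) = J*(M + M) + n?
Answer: -544*I*sqrt(659) ≈ -13965.0*I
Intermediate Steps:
J = -8 (J = 4*(-2) = -8)
m(n, M) = -4*M + n/4 (m(n, M) = (-8*(M + M) + n)/4 = (-16*M + n)/4 = (n - 16*M)/4 = -4*M + n/4)
U = I*sqrt(659) (U = sqrt((-4*16 + (1/4)*12) - 598) = sqrt((-64 + 3) - 598) = sqrt(-61 - 598) = sqrt(-659) = I*sqrt(659) ≈ 25.671*I)
l = -544
U*l = (I*sqrt(659))*(-544) = -544*I*sqrt(659)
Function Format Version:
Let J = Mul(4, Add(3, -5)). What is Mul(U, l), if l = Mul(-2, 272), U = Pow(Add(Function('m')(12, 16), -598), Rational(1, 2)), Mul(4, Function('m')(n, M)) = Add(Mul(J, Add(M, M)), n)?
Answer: Mul(-544, I, Pow(659, Rational(1, 2))) ≈ Mul(-13965., I)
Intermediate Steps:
J = -8 (J = Mul(4, -2) = -8)
Function('m')(n, M) = Add(Mul(-4, M), Mul(Rational(1, 4), n)) (Function('m')(n, M) = Mul(Rational(1, 4), Add(Mul(-8, Add(M, M)), n)) = Mul(Rational(1, 4), Add(Mul(-8, Mul(2, M)), n)) = Mul(Rational(1, 4), Add(Mul(-16, M), n)) = Mul(Rational(1, 4), Add(n, Mul(-16, M))) = Add(Mul(-4, M), Mul(Rational(1, 4), n)))
U = Mul(I, Pow(659, Rational(1, 2))) (U = Pow(Add(Add(Mul(-4, 16), Mul(Rational(1, 4), 12)), -598), Rational(1, 2)) = Pow(Add(Add(-64, 3), -598), Rational(1, 2)) = Pow(Add(-61, -598), Rational(1, 2)) = Pow(-659, Rational(1, 2)) = Mul(I, Pow(659, Rational(1, 2))) ≈ Mul(25.671, I))
l = -544
Mul(U, l) = Mul(Mul(I, Pow(659, Rational(1, 2))), -544) = Mul(-544, I, Pow(659, Rational(1, 2)))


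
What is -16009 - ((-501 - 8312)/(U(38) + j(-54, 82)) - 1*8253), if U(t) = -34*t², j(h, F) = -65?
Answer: -54471647/7023 ≈ -7756.2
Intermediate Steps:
-16009 - ((-501 - 8312)/(U(38) + j(-54, 82)) - 1*8253) = -16009 - ((-501 - 8312)/(-34*38² - 65) - 1*8253) = -16009 - (-8813/(-34*1444 - 65) - 8253) = -16009 - (-8813/(-49096 - 65) - 8253) = -16009 - (-8813/(-49161) - 8253) = -16009 - (-8813*(-1/49161) - 8253) = -16009 - (1259/7023 - 8253) = -16009 - 1*(-57959560/7023) = -16009 + 57959560/7023 = -54471647/7023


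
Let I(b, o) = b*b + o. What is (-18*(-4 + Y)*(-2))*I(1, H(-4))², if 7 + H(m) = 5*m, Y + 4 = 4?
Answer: -97344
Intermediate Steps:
Y = 0 (Y = -4 + 4 = 0)
H(m) = -7 + 5*m
I(b, o) = o + b² (I(b, o) = b² + o = o + b²)
(-18*(-4 + Y)*(-2))*I(1, H(-4))² = (-18*(-4 + 0)*(-2))*((-7 + 5*(-4)) + 1²)² = (-(-72)*(-2))*((-7 - 20) + 1)² = (-18*8)*(-27 + 1)² = -144*(-26)² = -144*676 = -97344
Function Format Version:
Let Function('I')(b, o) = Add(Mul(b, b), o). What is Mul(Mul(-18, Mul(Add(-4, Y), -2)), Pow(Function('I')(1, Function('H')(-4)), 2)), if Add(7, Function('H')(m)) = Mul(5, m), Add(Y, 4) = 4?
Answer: -97344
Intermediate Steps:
Y = 0 (Y = Add(-4, 4) = 0)
Function('H')(m) = Add(-7, Mul(5, m))
Function('I')(b, o) = Add(o, Pow(b, 2)) (Function('I')(b, o) = Add(Pow(b, 2), o) = Add(o, Pow(b, 2)))
Mul(Mul(-18, Mul(Add(-4, Y), -2)), Pow(Function('I')(1, Function('H')(-4)), 2)) = Mul(Mul(-18, Mul(Add(-4, 0), -2)), Pow(Add(Add(-7, Mul(5, -4)), Pow(1, 2)), 2)) = Mul(Mul(-18, Mul(-4, -2)), Pow(Add(Add(-7, -20), 1), 2)) = Mul(Mul(-18, 8), Pow(Add(-27, 1), 2)) = Mul(-144, Pow(-26, 2)) = Mul(-144, 676) = -97344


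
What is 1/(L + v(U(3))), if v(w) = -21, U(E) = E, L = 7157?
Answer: 1/7136 ≈ 0.00014013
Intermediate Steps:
1/(L + v(U(3))) = 1/(7157 - 21) = 1/7136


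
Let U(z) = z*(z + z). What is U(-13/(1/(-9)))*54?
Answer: 1478412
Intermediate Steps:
U(z) = 2*z² (U(z) = z*(2*z) = 2*z²)
U(-13/(1/(-9)))*54 = (2*(-13/(1/(-9)))²)*54 = (2*(-13/(-⅑))²)*54 = (2*(-13*(-9))²)*54 = (2*117²)*54 = (2*13689)*54 = 27378*54 = 1478412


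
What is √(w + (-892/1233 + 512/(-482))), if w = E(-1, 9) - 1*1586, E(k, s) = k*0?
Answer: I*√15577925033726/99051 ≈ 39.847*I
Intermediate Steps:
E(k, s) = 0
w = -1586 (w = 0 - 1*1586 = 0 - 1586 = -1586)
√(w + (-892/1233 + 512/(-482))) = √(-1586 + (-892/1233 + 512/(-482))) = √(-1586 + (-892*1/1233 + 512*(-1/482))) = √(-1586 + (-892/1233 - 256/241)) = √(-1586 - 530620/297153) = √(-471815278/297153) = I*√15577925033726/99051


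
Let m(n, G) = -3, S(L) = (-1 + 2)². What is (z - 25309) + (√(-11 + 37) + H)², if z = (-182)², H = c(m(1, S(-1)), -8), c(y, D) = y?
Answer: 7850 - 6*√26 ≈ 7819.4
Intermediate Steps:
S(L) = 1 (S(L) = 1² = 1)
H = -3
z = 33124
(z - 25309) + (√(-11 + 37) + H)² = (33124 - 25309) + (√(-11 + 37) - 3)² = 7815 + (√26 - 3)² = 7815 + (-3 + √26)²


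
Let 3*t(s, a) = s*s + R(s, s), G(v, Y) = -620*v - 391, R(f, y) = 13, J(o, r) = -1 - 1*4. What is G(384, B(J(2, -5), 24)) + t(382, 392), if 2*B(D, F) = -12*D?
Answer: -569476/3 ≈ -1.8983e+5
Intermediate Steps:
J(o, r) = -5 (J(o, r) = -1 - 4 = -5)
B(D, F) = -6*D (B(D, F) = (-12*D)/2 = -6*D)
G(v, Y) = -391 - 620*v
t(s, a) = 13/3 + s²/3 (t(s, a) = (s*s + 13)/3 = (s² + 13)/3 = (13 + s²)/3 = 13/3 + s²/3)
G(384, B(J(2, -5), 24)) + t(382, 392) = (-391 - 620*384) + (13/3 + (⅓)*382²) = (-391 - 238080) + (13/3 + (⅓)*145924) = -238471 + (13/3 + 145924/3) = -238471 + 145937/3 = -569476/3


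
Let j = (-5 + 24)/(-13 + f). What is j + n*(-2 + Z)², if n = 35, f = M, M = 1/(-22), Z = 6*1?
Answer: 160302/287 ≈ 558.54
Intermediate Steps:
Z = 6
M = -1/22 ≈ -0.045455
f = -1/22 ≈ -0.045455
j = -418/287 (j = (-5 + 24)/(-13 - 1/22) = 19/(-287/22) = 19*(-22/287) = -418/287 ≈ -1.4564)
j + n*(-2 + Z)² = -418/287 + 35*(-2 + 6)² = -418/287 + 35*4² = -418/287 + 35*16 = -418/287 + 560 = 160302/287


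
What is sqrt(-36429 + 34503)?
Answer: 3*I*sqrt(214) ≈ 43.886*I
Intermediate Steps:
sqrt(-36429 + 34503) = sqrt(-1926) = 3*I*sqrt(214)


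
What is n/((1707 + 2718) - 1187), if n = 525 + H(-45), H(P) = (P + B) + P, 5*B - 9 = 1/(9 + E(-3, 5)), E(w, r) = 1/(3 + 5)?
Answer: 15944/118187 ≈ 0.13490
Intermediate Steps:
E(w, r) = ⅛ (E(w, r) = 1/8 = ⅛)
B = 133/73 (B = 9/5 + 1/(5*(9 + ⅛)) = 9/5 + 1/(5*(73/8)) = 9/5 + (⅕)*(8/73) = 9/5 + 8/365 = 133/73 ≈ 1.8219)
H(P) = 133/73 + 2*P (H(P) = (P + 133/73) + P = (133/73 + P) + P = 133/73 + 2*P)
n = 31888/73 (n = 525 + (133/73 + 2*(-45)) = 525 + (133/73 - 90) = 525 - 6437/73 = 31888/73 ≈ 436.82)
n/((1707 + 2718) - 1187) = 31888/(73*((1707 + 2718) - 1187)) = 31888/(73*(4425 - 1187)) = (31888/73)/3238 = (31888/73)*(1/3238) = 15944/118187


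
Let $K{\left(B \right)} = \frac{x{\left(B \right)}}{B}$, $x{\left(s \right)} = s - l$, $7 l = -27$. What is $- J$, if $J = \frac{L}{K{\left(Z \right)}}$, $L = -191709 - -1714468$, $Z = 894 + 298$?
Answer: $- \frac{12705901096}{8371} \approx -1.5178 \cdot 10^{6}$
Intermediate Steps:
$l = - \frac{27}{7}$ ($l = \frac{1}{7} \left(-27\right) = - \frac{27}{7} \approx -3.8571$)
$Z = 1192$
$L = 1522759$ ($L = -191709 + 1714468 = 1522759$)
$x{\left(s \right)} = \frac{27}{7} + s$ ($x{\left(s \right)} = s - - \frac{27}{7} = s + \frac{27}{7} = \frac{27}{7} + s$)
$K{\left(B \right)} = \frac{\frac{27}{7} + B}{B}$
$J = \frac{12705901096}{8371}$ ($J = \frac{1522759}{\frac{1}{1192} \left(\frac{27}{7} + 1192\right)} = \frac{1522759}{\frac{1}{1192} \cdot \frac{8371}{7}} = \frac{1522759}{\frac{8371}{8344}} = 1522759 \cdot \frac{8344}{8371} = \frac{12705901096}{8371} \approx 1.5178 \cdot 10^{6}$)
$- J = \left(-1\right) \frac{12705901096}{8371} = - \frac{12705901096}{8371}$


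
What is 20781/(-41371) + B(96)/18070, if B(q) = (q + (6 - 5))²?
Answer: 13747069/747573970 ≈ 0.018389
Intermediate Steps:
B(q) = (1 + q)² (B(q) = (q + 1)² = (1 + q)²)
20781/(-41371) + B(96)/18070 = 20781/(-41371) + (1 + 96)²/18070 = 20781*(-1/41371) + 97²*(1/18070) = -20781/41371 + 9409*(1/18070) = -20781/41371 + 9409/18070 = 13747069/747573970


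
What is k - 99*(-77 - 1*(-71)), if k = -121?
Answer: 473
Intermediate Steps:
k - 99*(-77 - 1*(-71)) = -121 - 99*(-77 - 1*(-71)) = -121 - 99*(-77 + 71) = -121 - 99*(-6) = -121 + 594 = 473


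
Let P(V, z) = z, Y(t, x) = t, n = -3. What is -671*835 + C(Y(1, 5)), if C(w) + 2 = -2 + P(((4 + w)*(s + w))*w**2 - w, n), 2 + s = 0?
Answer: -560292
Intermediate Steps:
s = -2 (s = -2 + 0 = -2)
C(w) = -7 (C(w) = -2 + (-2 - 3) = -2 - 5 = -7)
-671*835 + C(Y(1, 5)) = -671*835 - 7 = -560285 - 7 = -560292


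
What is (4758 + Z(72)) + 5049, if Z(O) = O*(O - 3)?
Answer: 14775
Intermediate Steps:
Z(O) = O*(-3 + O)
(4758 + Z(72)) + 5049 = (4758 + 72*(-3 + 72)) + 5049 = (4758 + 72*69) + 5049 = (4758 + 4968) + 5049 = 9726 + 5049 = 14775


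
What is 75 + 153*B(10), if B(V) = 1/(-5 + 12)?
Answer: 678/7 ≈ 96.857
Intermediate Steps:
B(V) = ⅐ (B(V) = 1/7 = ⅐)
75 + 153*B(10) = 75 + 153*(⅐) = 75 + 153/7 = 678/7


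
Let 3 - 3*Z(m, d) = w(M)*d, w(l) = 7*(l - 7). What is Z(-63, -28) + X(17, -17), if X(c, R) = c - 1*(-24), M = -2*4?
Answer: -938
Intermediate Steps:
M = -8
X(c, R) = 24 + c (X(c, R) = c + 24 = 24 + c)
w(l) = -49 + 7*l (w(l) = 7*(-7 + l) = -49 + 7*l)
Z(m, d) = 1 + 35*d (Z(m, d) = 1 - (-49 + 7*(-8))*d/3 = 1 - (-49 - 56)*d/3 = 1 - (-35)*d = 1 + 35*d)
Z(-63, -28) + X(17, -17) = (1 + 35*(-28)) + (24 + 17) = (1 - 980) + 41 = -979 + 41 = -938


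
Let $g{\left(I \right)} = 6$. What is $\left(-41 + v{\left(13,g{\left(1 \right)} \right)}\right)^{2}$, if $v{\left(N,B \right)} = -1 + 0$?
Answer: $1764$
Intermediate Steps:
$v{\left(N,B \right)} = -1$
$\left(-41 + v{\left(13,g{\left(1 \right)} \right)}\right)^{2} = \left(-41 - 1\right)^{2} = \left(-42\right)^{2} = 1764$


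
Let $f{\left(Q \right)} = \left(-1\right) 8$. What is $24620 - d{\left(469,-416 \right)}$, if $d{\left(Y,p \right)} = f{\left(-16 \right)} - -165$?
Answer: $24463$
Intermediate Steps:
$f{\left(Q \right)} = -8$
$d{\left(Y,p \right)} = 157$ ($d{\left(Y,p \right)} = -8 - -165 = -8 + 165 = 157$)
$24620 - d{\left(469,-416 \right)} = 24620 - 157 = 24463$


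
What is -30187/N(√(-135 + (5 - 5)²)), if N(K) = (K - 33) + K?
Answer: 332057/543 + 60374*I*√15/543 ≈ 611.52 + 430.62*I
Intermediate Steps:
N(K) = -33 + 2*K (N(K) = (-33 + K) + K = -33 + 2*K)
-30187/N(√(-135 + (5 - 5)²)) = -30187/(-33 + 2*√(-135 + (5 - 5)²)) = -30187/(-33 + 2*√(-135 + 0²)) = -30187/(-33 + 2*√(-135 + 0)) = -30187/(-33 + 2*√(-135)) = -30187/(-33 + 2*(3*I*√15)) = -30187/(-33 + 6*I*√15)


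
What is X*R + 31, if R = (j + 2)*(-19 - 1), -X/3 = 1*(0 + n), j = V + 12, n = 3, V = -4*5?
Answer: -1049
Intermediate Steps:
V = -20
j = -8 (j = -20 + 12 = -8)
X = -9 (X = -3*(0 + 3) = -3*3 = -9)
R = 120 (R = (-8 + 2)*(-19 - 1) = -6*(-20) = 120)
X*R + 31 = -9*120 + 31 = -1080 + 31 = -1049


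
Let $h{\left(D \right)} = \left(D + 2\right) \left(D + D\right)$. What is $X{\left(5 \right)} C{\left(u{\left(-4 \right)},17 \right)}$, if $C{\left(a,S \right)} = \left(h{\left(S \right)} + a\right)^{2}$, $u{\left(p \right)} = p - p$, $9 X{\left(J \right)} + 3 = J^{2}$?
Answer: $\frac{9180952}{9} \approx 1.0201 \cdot 10^{6}$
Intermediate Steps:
$X{\left(J \right)} = - \frac{1}{3} + \frac{J^{2}}{9}$
$h{\left(D \right)} = 2 D \left(2 + D\right)$ ($h{\left(D \right)} = \left(2 + D\right) 2 D = 2 D \left(2 + D\right)$)
$u{\left(p \right)} = 0$
$C{\left(a,S \right)} = \left(a + 2 S \left(2 + S\right)\right)^{2}$ ($C{\left(a,S \right)} = \left(2 S \left(2 + S\right) + a\right)^{2} = \left(a + 2 S \left(2 + S\right)\right)^{2}$)
$X{\left(5 \right)} C{\left(u{\left(-4 \right)},17 \right)} = \left(- \frac{1}{3} + \frac{5^{2}}{9}\right) \left(0 + 2 \cdot 17 \left(2 + 17\right)\right)^{2} = \left(- \frac{1}{3} + \frac{1}{9} \cdot 25\right) \left(0 + 2 \cdot 17 \cdot 19\right)^{2} = \left(- \frac{1}{3} + \frac{25}{9}\right) \left(0 + 646\right)^{2} = \frac{22 \cdot 646^{2}}{9} = \frac{22}{9} \cdot 417316 = \frac{9180952}{9}$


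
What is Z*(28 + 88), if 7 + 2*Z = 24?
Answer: 986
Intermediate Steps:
Z = 17/2 (Z = -7/2 + (1/2)*24 = -7/2 + 12 = 17/2 ≈ 8.5000)
Z*(28 + 88) = 17*(28 + 88)/2 = (17/2)*116 = 986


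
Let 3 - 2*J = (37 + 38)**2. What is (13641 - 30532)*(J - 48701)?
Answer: 870089192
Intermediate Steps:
J = -2811 (J = 3/2 - (37 + 38)**2/2 = 3/2 - 1/2*75**2 = 3/2 - 1/2*5625 = 3/2 - 5625/2 = -2811)
(13641 - 30532)*(J - 48701) = (13641 - 30532)*(-2811 - 48701) = -16891*(-51512) = 870089192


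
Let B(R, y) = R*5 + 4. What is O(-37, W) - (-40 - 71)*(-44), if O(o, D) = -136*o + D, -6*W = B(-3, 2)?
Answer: 899/6 ≈ 149.83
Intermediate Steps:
B(R, y) = 4 + 5*R (B(R, y) = 5*R + 4 = 4 + 5*R)
W = 11/6 (W = -(4 + 5*(-3))/6 = -(4 - 15)/6 = -⅙*(-11) = 11/6 ≈ 1.8333)
O(o, D) = D - 136*o
O(-37, W) - (-40 - 71)*(-44) = (11/6 - 136*(-37)) - (-40 - 71)*(-44) = (11/6 + 5032) - (-111)*(-44) = 30203/6 - 1*4884 = 30203/6 - 4884 = 899/6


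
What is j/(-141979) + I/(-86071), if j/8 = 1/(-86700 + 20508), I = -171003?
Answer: 11816651785577/5947679487498 ≈ 1.9868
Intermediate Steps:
j = -1/8274 (j = 8/(-86700 + 20508) = 8/(-66192) = 8*(-1/66192) = -1/8274 ≈ -0.00012086)
j/(-141979) + I/(-86071) = -1/8274/(-141979) - 171003/(-86071) = -1/8274*(-1/141979) - 171003*(-1/86071) = 1/1174734246 + 10059/5063 = 11816651785577/5947679487498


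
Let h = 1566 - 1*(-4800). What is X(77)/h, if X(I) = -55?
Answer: -55/6366 ≈ -0.0086396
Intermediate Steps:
h = 6366 (h = 1566 + 4800 = 6366)
X(77)/h = -55/6366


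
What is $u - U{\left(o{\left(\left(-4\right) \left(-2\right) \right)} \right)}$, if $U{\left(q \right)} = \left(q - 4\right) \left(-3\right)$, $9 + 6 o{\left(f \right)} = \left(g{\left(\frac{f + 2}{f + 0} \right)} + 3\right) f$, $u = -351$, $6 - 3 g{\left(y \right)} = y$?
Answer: $- \frac{2095}{6} \approx -349.17$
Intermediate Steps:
$g{\left(y \right)} = 2 - \frac{y}{3}$
$o{\left(f \right)} = - \frac{3}{2} + \frac{f \left(5 - \frac{2 + f}{3 f}\right)}{6}$ ($o{\left(f \right)} = - \frac{3}{2} + \frac{\left(\left(2 - \frac{\left(f + 2\right) \frac{1}{f + 0}}{3}\right) + 3\right) f}{6} = - \frac{3}{2} + \frac{\left(\left(2 - \frac{\left(2 + f\right) \frac{1}{f}}{3}\right) + 3\right) f}{6} = - \frac{3}{2} + \frac{\left(\left(2 - \frac{\frac{1}{f} \left(2 + f\right)}{3}\right) + 3\right) f}{6} = - \frac{3}{2} + \frac{\left(\left(2 - \frac{2 + f}{3 f}\right) + 3\right) f}{6} = - \frac{3}{2} + \frac{\left(5 - \frac{2 + f}{3 f}\right) f}{6} = - \frac{3}{2} + \frac{f \left(5 - \frac{2 + f}{3 f}\right)}{6}$)
$U{\left(q \right)} = 12 - 3 q$ ($U{\left(q \right)} = \left(-4 + q\right) \left(-3\right) = 12 - 3 q$)
$u - U{\left(o{\left(\left(-4\right) \left(-2\right) \right)} \right)} = -351 - \left(12 - 3 \left(- \frac{29}{18} + \frac{7 \left(\left(-4\right) \left(-2\right)\right)}{9}\right)\right) = -351 - \left(12 - 3 \left(- \frac{29}{18} + \frac{7}{9} \cdot 8\right)\right) = -351 - \left(12 - 3 \left(- \frac{29}{18} + \frac{56}{9}\right)\right) = -351 - \left(12 - \frac{83}{6}\right) = -351 - - \frac{11}{6} = -351 + \frac{11}{6} = - \frac{2095}{6}$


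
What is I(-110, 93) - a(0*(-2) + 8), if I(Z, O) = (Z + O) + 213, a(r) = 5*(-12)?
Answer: 256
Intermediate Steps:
a(r) = -60
I(Z, O) = 213 + O + Z (I(Z, O) = (O + Z) + 213 = 213 + O + Z)
I(-110, 93) - a(0*(-2) + 8) = (213 + 93 - 110) - 1*(-60) = 196 + 60 = 256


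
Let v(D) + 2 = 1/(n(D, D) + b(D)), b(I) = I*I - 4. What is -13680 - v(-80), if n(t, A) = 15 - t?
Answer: -88783899/6491 ≈ -13678.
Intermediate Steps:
b(I) = -4 + I**2 (b(I) = I**2 - 4 = -4 + I**2)
v(D) = -2 + 1/(11 + D**2 - D) (v(D) = -2 + 1/((15 - D) + (-4 + D**2)) = -2 + 1/(11 + D**2 - D))
-13680 - v(-80) = -13680 - (-21 - 2*(-80)**2 + 2*(-80))/(11 + (-80)**2 - 1*(-80)) = -13680 - (-21 - 2*6400 - 160)/(11 + 6400 + 80) = -13680 - (-21 - 12800 - 160)/6491 = -13680 - (-12981)/6491 = -13680 - 1*(-12981/6491) = -13680 + 12981/6491 = -88783899/6491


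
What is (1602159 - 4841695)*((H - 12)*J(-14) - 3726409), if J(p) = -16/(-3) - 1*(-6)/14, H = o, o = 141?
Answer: 84485997437760/7 ≈ 1.2069e+13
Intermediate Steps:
H = 141
J(p) = 121/21 (J(p) = -16*(-⅓) + 6*(1/14) = 16/3 + 3/7 = 121/21)
(1602159 - 4841695)*((H - 12)*J(-14) - 3726409) = (1602159 - 4841695)*((141 - 12)*(121/21) - 3726409) = -3239536*(129*(121/21) - 3726409) = -3239536*(5203/7 - 3726409) = -3239536*(-26079660/7) = 84485997437760/7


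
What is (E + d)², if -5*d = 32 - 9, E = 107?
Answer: 262144/25 ≈ 10486.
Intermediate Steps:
d = -23/5 (d = -(32 - 9)/5 = -⅕*23 = -23/5 ≈ -4.6000)
(E + d)² = (107 - 23/5)² = (512/5)² = 262144/25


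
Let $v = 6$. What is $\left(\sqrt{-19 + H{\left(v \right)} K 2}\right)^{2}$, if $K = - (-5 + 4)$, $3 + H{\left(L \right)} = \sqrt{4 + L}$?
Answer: $-25 + 2 \sqrt{10} \approx -18.675$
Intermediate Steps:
$H{\left(L \right)} = -3 + \sqrt{4 + L}$
$K = 1$ ($K = \left(-1\right) \left(-1\right) = 1$)
$\left(\sqrt{-19 + H{\left(v \right)} K 2}\right)^{2} = \left(\sqrt{-19 + \left(-3 + \sqrt{4 + 6}\right) 1 \cdot 2}\right)^{2} = \left(\sqrt{-19 + \left(-3 + \sqrt{10}\right) 1 \cdot 2}\right)^{2} = \left(\sqrt{-19 + \left(-3 + \sqrt{10}\right) 2}\right)^{2} = \left(\sqrt{-19 - \left(6 - 2 \sqrt{10}\right)}\right)^{2} = \left(\sqrt{-25 + 2 \sqrt{10}}\right)^{2} = -25 + 2 \sqrt{10}$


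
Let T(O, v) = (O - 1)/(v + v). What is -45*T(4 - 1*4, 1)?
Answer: 45/2 ≈ 22.500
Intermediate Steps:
T(O, v) = (-1 + O)/(2*v) (T(O, v) = (-1 + O)/((2*v)) = (-1 + O)*(1/(2*v)) = (-1 + O)/(2*v))
-45*T(4 - 1*4, 1) = -45*(-1 + (4 - 1*4))/(2*1) = -45*(-1 + (4 - 4))/2 = -45*(-1 + 0)/2 = -45*(-1)/2 = -45*(-½) = 45/2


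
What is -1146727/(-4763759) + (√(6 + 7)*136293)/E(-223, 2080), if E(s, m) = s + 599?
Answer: 1146727/4763759 + 136293*√13/376 ≈ 1307.2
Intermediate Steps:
E(s, m) = 599 + s
-1146727/(-4763759) + (√(6 + 7)*136293)/E(-223, 2080) = -1146727/(-4763759) + (√(6 + 7)*136293)/(599 - 223) = -1146727*(-1/4763759) + (√13*136293)/376 = 1146727/4763759 + (136293*√13)*(1/376) = 1146727/4763759 + 136293*√13/376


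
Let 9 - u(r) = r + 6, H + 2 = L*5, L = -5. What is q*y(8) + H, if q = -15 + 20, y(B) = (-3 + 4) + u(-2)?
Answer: 3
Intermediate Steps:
H = -27 (H = -2 - 5*5 = -2 - 25 = -27)
u(r) = 3 - r (u(r) = 9 - (r + 6) = 9 - (6 + r) = 9 + (-6 - r) = 3 - r)
y(B) = 6 (y(B) = (-3 + 4) + (3 - 1*(-2)) = 1 + (3 + 2) = 1 + 5 = 6)
q = 5
q*y(8) + H = 5*6 - 27 = 30 - 27 = 3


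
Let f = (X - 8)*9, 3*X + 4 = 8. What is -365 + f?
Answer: -425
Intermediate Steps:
X = 4/3 (X = -4/3 + (1/3)*8 = -4/3 + 8/3 = 4/3 ≈ 1.3333)
f = -60 (f = (4/3 - 8)*9 = -20/3*9 = -60)
-365 + f = -365 - 60 = -425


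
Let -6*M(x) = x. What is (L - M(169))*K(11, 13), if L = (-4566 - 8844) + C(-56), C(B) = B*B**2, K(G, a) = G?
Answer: -12473857/6 ≈ -2.0790e+6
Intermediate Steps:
C(B) = B**3
M(x) = -x/6
L = -189026 (L = (-4566 - 8844) + (-56)**3 = -13410 - 175616 = -189026)
(L - M(169))*K(11, 13) = (-189026 - (-1)*169/6)*11 = (-189026 - 1*(-169/6))*11 = (-189026 + 169/6)*11 = -1133987/6*11 = -12473857/6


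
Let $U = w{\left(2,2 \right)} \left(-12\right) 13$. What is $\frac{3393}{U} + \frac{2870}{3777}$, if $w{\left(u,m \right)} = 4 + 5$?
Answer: $- \frac{25031}{15108} \approx -1.6568$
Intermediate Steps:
$w{\left(u,m \right)} = 9$
$U = -1404$ ($U = 9 \left(-12\right) 13 = \left(-108\right) 13 = -1404$)
$\frac{3393}{U} + \frac{2870}{3777} = \frac{3393}{-1404} + \frac{2870}{3777} = 3393 \left(- \frac{1}{1404}\right) + 2870 \cdot \frac{1}{3777} = - \frac{29}{12} + \frac{2870}{3777} = - \frac{25031}{15108}$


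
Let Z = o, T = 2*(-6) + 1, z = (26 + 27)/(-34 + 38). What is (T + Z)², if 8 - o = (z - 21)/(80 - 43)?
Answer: 170569/21904 ≈ 7.7871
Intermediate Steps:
z = 53/4 ≈ 13.250
o = 1215/148 (o = 8 - (53/4 - 21)/(80 - 43) = 8 - (-31)/(4*37) = 8 - 1*(-31/148) = 8 + 31/148 = 1215/148 ≈ 8.2095)
T = -11 (T = -12 + 1 = -11)
Z = 1215/148 ≈ 8.2095
(T + Z)² = (-11 + 1215/148)² = (-413/148)² = 170569/21904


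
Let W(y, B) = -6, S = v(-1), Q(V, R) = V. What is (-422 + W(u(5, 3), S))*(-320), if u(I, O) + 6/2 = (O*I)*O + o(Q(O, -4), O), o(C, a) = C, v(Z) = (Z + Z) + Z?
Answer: 136960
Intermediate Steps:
v(Z) = 3*Z (v(Z) = 2*Z + Z = 3*Z)
u(I, O) = -3 + O + I*O**2 (u(I, O) = -3 + ((O*I)*O + O) = -3 + ((I*O)*O + O) = -3 + (I*O**2 + O) = -3 + (O + I*O**2) = -3 + O + I*O**2)
S = -3 (S = 3*(-1) = -3)
(-422 + W(u(5, 3), S))*(-320) = (-422 - 6)*(-320) = -428*(-320) = 136960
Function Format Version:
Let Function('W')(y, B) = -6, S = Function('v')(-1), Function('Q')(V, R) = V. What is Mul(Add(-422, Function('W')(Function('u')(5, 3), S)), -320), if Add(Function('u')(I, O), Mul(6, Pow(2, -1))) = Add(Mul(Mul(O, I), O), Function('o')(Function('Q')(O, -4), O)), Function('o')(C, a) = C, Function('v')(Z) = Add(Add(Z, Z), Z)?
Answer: 136960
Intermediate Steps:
Function('v')(Z) = Mul(3, Z) (Function('v')(Z) = Add(Mul(2, Z), Z) = Mul(3, Z))
Function('u')(I, O) = Add(-3, O, Mul(I, Pow(O, 2))) (Function('u')(I, O) = Add(-3, Add(Mul(Mul(O, I), O), O)) = Add(-3, Add(Mul(Mul(I, O), O), O)) = Add(-3, Add(Mul(I, Pow(O, 2)), O)) = Add(-3, Add(O, Mul(I, Pow(O, 2)))) = Add(-3, O, Mul(I, Pow(O, 2))))
S = -3 (S = Mul(3, -1) = -3)
Mul(Add(-422, Function('W')(Function('u')(5, 3), S)), -320) = Mul(Add(-422, -6), -320) = Mul(-428, -320) = 136960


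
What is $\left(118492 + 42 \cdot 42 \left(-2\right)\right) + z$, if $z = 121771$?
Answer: $236735$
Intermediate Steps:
$\left(118492 + 42 \cdot 42 \left(-2\right)\right) + z = \left(118492 + 42 \cdot 42 \left(-2\right)\right) + 121771 = \left(118492 + 1764 \left(-2\right)\right) + 121771 = \left(118492 - 3528\right) + 121771 = 114964 + 121771 = 236735$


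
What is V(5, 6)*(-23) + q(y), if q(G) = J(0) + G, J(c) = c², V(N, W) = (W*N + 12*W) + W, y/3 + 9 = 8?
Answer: -2487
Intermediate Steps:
y = -3 (y = -27 + 3*8 = -27 + 24 = -3)
V(N, W) = 13*W + N*W (V(N, W) = (N*W + 12*W) + W = (12*W + N*W) + W = 13*W + N*W)
q(G) = G (q(G) = 0² + G = 0 + G = G)
V(5, 6)*(-23) + q(y) = (6*(13 + 5))*(-23) - 3 = (6*18)*(-23) - 3 = 108*(-23) - 3 = -2484 - 3 = -2487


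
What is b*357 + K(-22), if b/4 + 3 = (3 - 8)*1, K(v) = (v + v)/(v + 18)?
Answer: -11413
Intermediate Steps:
K(v) = 2*v/(18 + v) (K(v) = (2*v)/(18 + v) = 2*v/(18 + v))
b = -32 (b = -12 + 4*((3 - 8)*1) = -12 + 4*(-5*1) = -12 + 4*(-5) = -12 - 20 = -32)
b*357 + K(-22) = -32*357 + 2*(-22)/(18 - 22) = -11424 + 2*(-22)/(-4) = -11424 + 2*(-22)*(-¼) = -11424 + 11 = -11413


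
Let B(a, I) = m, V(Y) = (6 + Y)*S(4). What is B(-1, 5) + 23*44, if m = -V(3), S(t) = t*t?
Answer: 868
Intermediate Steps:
S(t) = t²
V(Y) = 96 + 16*Y (V(Y) = (6 + Y)*4² = (6 + Y)*16 = 96 + 16*Y)
m = -144 (m = -(96 + 16*3) = -(96 + 48) = -1*144 = -144)
B(a, I) = -144
B(-1, 5) + 23*44 = -144 + 23*44 = -144 + 1012 = 868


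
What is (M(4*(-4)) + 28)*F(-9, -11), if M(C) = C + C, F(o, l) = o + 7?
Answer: 8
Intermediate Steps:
F(o, l) = 7 + o
M(C) = 2*C
(M(4*(-4)) + 28)*F(-9, -11) = (2*(4*(-4)) + 28)*(7 - 9) = (2*(-16) + 28)*(-2) = (-32 + 28)*(-2) = -4*(-2) = 8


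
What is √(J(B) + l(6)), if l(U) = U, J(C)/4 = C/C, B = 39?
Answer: √10 ≈ 3.1623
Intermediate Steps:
J(C) = 4 (J(C) = 4*(C/C) = 4*1 = 4)
√(J(B) + l(6)) = √(4 + 6) = √10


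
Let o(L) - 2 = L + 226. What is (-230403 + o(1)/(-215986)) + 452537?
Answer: 47977833895/215986 ≈ 2.2213e+5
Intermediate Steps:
o(L) = 228 + L (o(L) = 2 + (L + 226) = 2 + (226 + L) = 228 + L)
(-230403 + o(1)/(-215986)) + 452537 = (-230403 + (228 + 1)/(-215986)) + 452537 = (-230403 + 229*(-1/215986)) + 452537 = (-230403 - 229/215986) + 452537 = -49763822587/215986 + 452537 = 47977833895/215986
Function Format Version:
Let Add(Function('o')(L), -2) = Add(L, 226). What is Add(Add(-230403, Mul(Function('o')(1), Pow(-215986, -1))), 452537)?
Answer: Rational(47977833895, 215986) ≈ 2.2213e+5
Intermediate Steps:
Function('o')(L) = Add(228, L) (Function('o')(L) = Add(2, Add(L, 226)) = Add(2, Add(226, L)) = Add(228, L))
Add(Add(-230403, Mul(Function('o')(1), Pow(-215986, -1))), 452537) = Add(Add(-230403, Mul(Add(228, 1), Pow(-215986, -1))), 452537) = Add(Add(-230403, Mul(229, Rational(-1, 215986))), 452537) = Add(Add(-230403, Rational(-229, 215986)), 452537) = Add(Rational(-49763822587, 215986), 452537) = Rational(47977833895, 215986)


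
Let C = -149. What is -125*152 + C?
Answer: -19149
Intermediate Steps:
-125*152 + C = -125*152 - 149 = -19000 - 149 = -19149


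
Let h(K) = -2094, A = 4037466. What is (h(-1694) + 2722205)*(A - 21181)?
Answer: 10924741007635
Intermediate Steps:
(h(-1694) + 2722205)*(A - 21181) = (-2094 + 2722205)*(4037466 - 21181) = 2720111*4016285 = 10924741007635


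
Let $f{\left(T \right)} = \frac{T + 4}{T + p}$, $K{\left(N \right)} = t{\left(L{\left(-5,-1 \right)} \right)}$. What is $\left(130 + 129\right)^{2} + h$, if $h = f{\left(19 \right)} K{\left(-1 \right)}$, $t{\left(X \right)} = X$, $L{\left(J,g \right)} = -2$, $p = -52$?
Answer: $\frac{2213719}{33} \approx 67082.0$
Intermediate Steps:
$K{\left(N \right)} = -2$
$f{\left(T \right)} = \frac{4 + T}{-52 + T}$ ($f{\left(T \right)} = \frac{T + 4}{T - 52} = \frac{4 + T}{-52 + T}$)
$h = \frac{46}{33}$ ($h = \frac{4 + 19}{-52 + 19} \left(-2\right) = \frac{1}{-33} \cdot 23 \left(-2\right) = \left(- \frac{1}{33}\right) 23 \left(-2\right) = \left(- \frac{23}{33}\right) \left(-2\right) = \frac{46}{33} \approx 1.3939$)
$\left(130 + 129\right)^{2} + h = \left(130 + 129\right)^{2} + \frac{46}{33} = 259^{2} + \frac{46}{33} = 67081 + \frac{46}{33} = \frac{2213719}{33}$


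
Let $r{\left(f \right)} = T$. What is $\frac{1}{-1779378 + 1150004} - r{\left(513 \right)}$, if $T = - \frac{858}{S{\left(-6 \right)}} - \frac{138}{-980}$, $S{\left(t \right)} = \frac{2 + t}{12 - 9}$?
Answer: $- \frac{99247245053}{154196630} \approx -643.64$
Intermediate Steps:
$S{\left(t \right)} = \frac{2}{3} + \frac{t}{3}$ ($S{\left(t \right)} = \frac{2 + t}{3} = \left(2 + t\right) \frac{1}{3} = \frac{2}{3} + \frac{t}{3}$)
$T = \frac{157692}{245}$ ($T = - \frac{858}{\frac{2}{3} + \frac{1}{3} \left(-6\right)} - \frac{138}{-980} = - \frac{858}{\frac{2}{3} - 2} - - \frac{69}{490} = - \frac{858}{- \frac{4}{3}} + \frac{69}{490} = \left(-858\right) \left(- \frac{3}{4}\right) + \frac{69}{490} = \frac{1287}{2} + \frac{69}{490} = \frac{157692}{245} \approx 643.64$)
$r{\left(f \right)} = \frac{157692}{245}$
$\frac{1}{-1779378 + 1150004} - r{\left(513 \right)} = \frac{1}{-1779378 + 1150004} - \frac{157692}{245} = \frac{1}{-629374} - \frac{157692}{245} = - \frac{1}{629374} - \frac{157692}{245} = - \frac{99247245053}{154196630}$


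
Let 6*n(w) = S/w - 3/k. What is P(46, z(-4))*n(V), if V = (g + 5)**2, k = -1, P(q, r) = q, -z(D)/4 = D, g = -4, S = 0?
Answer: 23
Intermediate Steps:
z(D) = -4*D
V = 1 (V = (-4 + 5)**2 = 1**2 = 1)
n(w) = 1/2 (n(w) = (0/w - 3/(-1))/6 = (0 - 3*(-1))/6 = (0 + 3)/6 = (1/6)*3 = 1/2)
P(46, z(-4))*n(V) = 46*(1/2) = 23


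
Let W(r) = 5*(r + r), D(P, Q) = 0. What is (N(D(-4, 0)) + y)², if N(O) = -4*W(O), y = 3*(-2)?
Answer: 36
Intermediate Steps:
W(r) = 10*r (W(r) = 5*(2*r) = 10*r)
y = -6
N(O) = -40*O
(N(D(-4, 0)) + y)² = (-40*0 - 6)² = (0 - 6)² = (-6)² = 36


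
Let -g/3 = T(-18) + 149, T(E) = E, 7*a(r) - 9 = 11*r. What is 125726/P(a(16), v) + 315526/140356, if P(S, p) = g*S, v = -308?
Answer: -1359249613/137899770 ≈ -9.8568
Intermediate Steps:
a(r) = 9/7 + 11*r/7 (a(r) = 9/7 + (11*r)/7 = 9/7 + 11*r/7)
g = -393 (g = -3*(-18 + 149) = -3*131 = -393)
P(S, p) = -393*S
125726/P(a(16), v) + 315526/140356 = 125726/((-393*(9/7 + (11/7)*16))) + 315526/140356 = 125726/((-393*(9/7 + 176/7))) + 315526*(1/140356) = 125726/((-393*185/7)) + 157763/70178 = 125726/(-72705/7) + 157763/70178 = 125726*(-7/72705) + 157763/70178 = -23786/1965 + 157763/70178 = -1359249613/137899770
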